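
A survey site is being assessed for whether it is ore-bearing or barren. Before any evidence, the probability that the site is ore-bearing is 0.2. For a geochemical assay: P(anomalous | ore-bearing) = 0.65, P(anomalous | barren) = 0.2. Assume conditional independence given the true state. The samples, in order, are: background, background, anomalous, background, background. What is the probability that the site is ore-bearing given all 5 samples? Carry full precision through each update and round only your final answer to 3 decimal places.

After 'background': P(ore) = 0.35·0.2000 / (0.35·0.2000 + 0.8·0.8000) ≈ 0.0986
After 'background': P(ore) = 0.35·0.0986 / (0.35·0.0986 + 0.8·0.9014) ≈ 0.0457
After 'anomalous': P(ore) = 0.65·0.0457 / (0.65·0.0457 + 0.2·0.9543) ≈ 0.1346
After 'background': P(ore) = 0.35·0.1346 / (0.35·0.1346 + 0.8·0.8654) ≈ 0.0637
After 'background': P(ore) = 0.35·0.0637 / (0.35·0.0637 + 0.8·0.9363) ≈ 0.0289

0.029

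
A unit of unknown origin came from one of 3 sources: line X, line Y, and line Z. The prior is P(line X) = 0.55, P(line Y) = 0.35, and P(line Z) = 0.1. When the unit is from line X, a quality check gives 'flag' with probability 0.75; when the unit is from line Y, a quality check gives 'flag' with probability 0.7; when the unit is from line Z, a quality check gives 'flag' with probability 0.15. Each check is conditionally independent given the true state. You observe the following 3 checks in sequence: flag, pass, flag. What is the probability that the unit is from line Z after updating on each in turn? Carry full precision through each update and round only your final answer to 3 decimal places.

0.015

After 'flag': normaliser = 0.75·0.5500 + 0.7·0.3500 + 0.15·0.1000; P(line X) ≈ 0.6134, P(line Y) ≈ 0.3643, P(line Z) ≈ 0.0223
After 'pass': normaliser = 0.25·0.6134 + 0.3·0.3643 + 0.85·0.0223; P(line X) ≈ 0.5446, P(line Y) ≈ 0.3881, P(line Z) ≈ 0.0673
After 'flag': normaliser = 0.75·0.5446 + 0.7·0.3881 + 0.15·0.0673; P(line X) ≈ 0.5917, P(line Y) ≈ 0.3936, P(line Z) ≈ 0.0146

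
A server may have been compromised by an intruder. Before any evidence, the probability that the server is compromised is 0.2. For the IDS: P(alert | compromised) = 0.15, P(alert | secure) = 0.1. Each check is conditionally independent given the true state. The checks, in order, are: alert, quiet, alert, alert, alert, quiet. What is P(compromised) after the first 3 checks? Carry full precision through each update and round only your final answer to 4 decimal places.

0.3469

Each posterior becomes the prior for the next update.
After 'alert': P(compromised) = 0.15·0.2000 / (0.15·0.2000 + 0.1·0.8000) ≈ 0.2727
After 'quiet': P(compromised) = 0.85·0.2727 / (0.85·0.2727 + 0.9·0.7273) ≈ 0.2615
After 'alert': P(compromised) = 0.15·0.2615 / (0.15·0.2615 + 0.1·0.7385) ≈ 0.3469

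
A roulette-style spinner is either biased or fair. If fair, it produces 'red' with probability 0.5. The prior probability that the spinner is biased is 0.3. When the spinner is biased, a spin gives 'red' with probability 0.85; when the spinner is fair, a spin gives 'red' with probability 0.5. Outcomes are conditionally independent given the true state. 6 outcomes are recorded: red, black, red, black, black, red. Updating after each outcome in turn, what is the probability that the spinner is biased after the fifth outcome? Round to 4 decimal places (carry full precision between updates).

After 'red': P(biased) = 0.85·0.3000 / (0.85·0.3000 + 0.5·0.7000) ≈ 0.4215
After 'black': P(biased) = 0.15·0.4215 / (0.15·0.4215 + 0.5·0.5785) ≈ 0.1794
After 'red': P(biased) = 0.85·0.1794 / (0.85·0.1794 + 0.5·0.8206) ≈ 0.2709
After 'black': P(biased) = 0.15·0.2709 / (0.15·0.2709 + 0.5·0.7291) ≈ 0.1003
After 'black': P(biased) = 0.15·0.1003 / (0.15·0.1003 + 0.5·0.8997) ≈ 0.0324

0.0324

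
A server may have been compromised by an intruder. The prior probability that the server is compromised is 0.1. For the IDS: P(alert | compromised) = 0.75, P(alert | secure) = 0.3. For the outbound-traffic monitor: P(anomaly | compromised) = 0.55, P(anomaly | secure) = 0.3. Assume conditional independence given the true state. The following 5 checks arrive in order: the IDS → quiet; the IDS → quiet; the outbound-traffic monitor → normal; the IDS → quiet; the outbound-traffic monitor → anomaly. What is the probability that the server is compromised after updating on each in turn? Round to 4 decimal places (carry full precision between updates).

After the IDS='quiet': P(compromised) = 0.25·0.1000 / (0.25·0.1000 + 0.7·0.9000) ≈ 0.0382
After the IDS='quiet': P(compromised) = 0.25·0.0382 / (0.25·0.0382 + 0.7·0.9618) ≈ 0.0140
After the outbound-traffic monitor='normal': P(compromised) = 0.45·0.0140 / (0.45·0.0140 + 0.7·0.9860) ≈ 0.0090
After the IDS='quiet': P(compromised) = 0.25·0.0090 / (0.25·0.0090 + 0.7·0.9910) ≈ 0.0032
After the outbound-traffic monitor='anomaly': P(compromised) = 0.55·0.0032 / (0.55·0.0032 + 0.3·0.9968) ≈ 0.0059

0.0059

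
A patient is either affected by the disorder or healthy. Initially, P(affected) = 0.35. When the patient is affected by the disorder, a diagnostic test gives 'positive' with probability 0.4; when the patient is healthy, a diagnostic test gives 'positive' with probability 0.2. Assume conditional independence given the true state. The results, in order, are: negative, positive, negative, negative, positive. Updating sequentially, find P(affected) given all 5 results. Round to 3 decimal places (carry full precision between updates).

After 'negative': P(affected) = 0.6·0.3500 / (0.6·0.3500 + 0.8·0.6500) ≈ 0.2877
After 'positive': P(affected) = 0.4·0.2877 / (0.4·0.2877 + 0.2·0.7123) ≈ 0.4468
After 'negative': P(affected) = 0.6·0.4468 / (0.6·0.4468 + 0.8·0.5532) ≈ 0.3772
After 'negative': P(affected) = 0.6·0.3772 / (0.6·0.3772 + 0.8·0.6228) ≈ 0.3124
After 'positive': P(affected) = 0.4·0.3124 / (0.4·0.3124 + 0.2·0.6876) ≈ 0.4761

0.476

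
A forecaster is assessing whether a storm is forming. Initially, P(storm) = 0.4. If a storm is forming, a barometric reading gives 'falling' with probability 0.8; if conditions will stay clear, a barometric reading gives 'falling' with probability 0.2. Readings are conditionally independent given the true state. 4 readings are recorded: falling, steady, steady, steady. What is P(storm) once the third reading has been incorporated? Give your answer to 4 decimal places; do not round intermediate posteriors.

0.1429

After 'falling': P(storm) = 0.8·0.4000 / (0.8·0.4000 + 0.2·0.6000) ≈ 0.7273
After 'steady': P(storm) = 0.2·0.7273 / (0.2·0.7273 + 0.8·0.2727) ≈ 0.4000
After 'steady': P(storm) = 0.2·0.4000 / (0.2·0.4000 + 0.8·0.6000) ≈ 0.1429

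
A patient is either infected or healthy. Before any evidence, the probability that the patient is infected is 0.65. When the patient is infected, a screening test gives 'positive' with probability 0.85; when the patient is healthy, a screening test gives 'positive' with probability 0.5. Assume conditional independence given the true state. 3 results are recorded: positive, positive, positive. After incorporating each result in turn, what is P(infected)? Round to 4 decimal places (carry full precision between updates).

0.9012

After 'positive': P(infected) = 0.85·0.6500 / (0.85·0.6500 + 0.5·0.3500) ≈ 0.7595
After 'positive': P(infected) = 0.85·0.7595 / (0.85·0.7595 + 0.5·0.2405) ≈ 0.8429
After 'positive': P(infected) = 0.85·0.8429 / (0.85·0.8429 + 0.5·0.1571) ≈ 0.9012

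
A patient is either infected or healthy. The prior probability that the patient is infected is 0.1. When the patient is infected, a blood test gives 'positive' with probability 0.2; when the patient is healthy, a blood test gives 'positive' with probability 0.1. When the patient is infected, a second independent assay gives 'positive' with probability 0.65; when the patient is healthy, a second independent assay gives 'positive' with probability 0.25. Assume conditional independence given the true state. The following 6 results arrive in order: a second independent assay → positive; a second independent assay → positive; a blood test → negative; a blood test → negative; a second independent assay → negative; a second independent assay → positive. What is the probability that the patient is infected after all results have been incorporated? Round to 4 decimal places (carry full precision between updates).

0.4186

After a second independent assay='positive': P(infected) = 0.65·0.1000 / (0.65·0.1000 + 0.25·0.9000) ≈ 0.2241
After a second independent assay='positive': P(infected) = 0.65·0.2241 / (0.65·0.2241 + 0.25·0.7759) ≈ 0.4289
After a blood test='negative': P(infected) = 0.8·0.4289 / (0.8·0.4289 + 0.9·0.5711) ≈ 0.4004
After a blood test='negative': P(infected) = 0.8·0.4004 / (0.8·0.4004 + 0.9·0.5996) ≈ 0.3724
After a second independent assay='negative': P(infected) = 0.35·0.3724 / (0.35·0.3724 + 0.75·0.6276) ≈ 0.2169
After a second independent assay='positive': P(infected) = 0.65·0.2169 / (0.65·0.2169 + 0.25·0.7831) ≈ 0.4186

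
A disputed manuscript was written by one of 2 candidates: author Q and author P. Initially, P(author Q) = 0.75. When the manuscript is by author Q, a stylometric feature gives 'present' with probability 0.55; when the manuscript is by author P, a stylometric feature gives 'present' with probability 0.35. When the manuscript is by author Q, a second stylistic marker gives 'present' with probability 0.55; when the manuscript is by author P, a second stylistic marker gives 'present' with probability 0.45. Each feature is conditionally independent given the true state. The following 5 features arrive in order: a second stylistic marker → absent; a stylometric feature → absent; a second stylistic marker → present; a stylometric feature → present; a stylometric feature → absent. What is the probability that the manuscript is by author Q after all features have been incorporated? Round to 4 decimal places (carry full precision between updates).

After a second stylistic marker='absent': P(author Q) = 0.45·0.7500 / (0.45·0.7500 + 0.55·0.2500) ≈ 0.7105
After a stylometric feature='absent': P(author Q) = 0.45·0.7105 / (0.45·0.7105 + 0.65·0.2895) ≈ 0.6295
After a second stylistic marker='present': P(author Q) = 0.55·0.6295 / (0.55·0.6295 + 0.45·0.3705) ≈ 0.6750
After a stylometric feature='present': P(author Q) = 0.55·0.6750 / (0.55·0.6750 + 0.35·0.3250) ≈ 0.7655
After a stylometric feature='absent': P(author Q) = 0.45·0.7655 / (0.45·0.7655 + 0.65·0.2345) ≈ 0.6932

0.6932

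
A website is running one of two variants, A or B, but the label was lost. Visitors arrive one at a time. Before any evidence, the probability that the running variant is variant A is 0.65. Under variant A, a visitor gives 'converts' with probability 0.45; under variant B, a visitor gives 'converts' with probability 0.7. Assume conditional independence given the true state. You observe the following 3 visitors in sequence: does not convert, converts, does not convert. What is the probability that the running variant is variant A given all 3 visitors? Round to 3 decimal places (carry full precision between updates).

0.801

After 'does not convert': P(A) = 0.55·0.6500 / (0.55·0.6500 + 0.3·0.3500) ≈ 0.7730
After 'converts': P(A) = 0.45·0.7730 / (0.45·0.7730 + 0.7·0.2270) ≈ 0.6864
After 'does not convert': P(A) = 0.55·0.6864 / (0.55·0.6864 + 0.3·0.3136) ≈ 0.8005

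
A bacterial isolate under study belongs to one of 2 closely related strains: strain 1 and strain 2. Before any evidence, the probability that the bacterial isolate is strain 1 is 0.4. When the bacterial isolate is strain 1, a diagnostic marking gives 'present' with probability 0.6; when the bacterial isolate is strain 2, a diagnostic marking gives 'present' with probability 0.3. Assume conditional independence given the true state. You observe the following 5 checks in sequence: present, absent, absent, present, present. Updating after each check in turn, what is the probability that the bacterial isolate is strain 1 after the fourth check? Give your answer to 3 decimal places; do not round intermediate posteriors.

After 'present': P(strain 1) = 0.6·0.4000 / (0.6·0.4000 + 0.3·0.6000) ≈ 0.5714
After 'absent': P(strain 1) = 0.4·0.5714 / (0.4·0.5714 + 0.7·0.4286) ≈ 0.4324
After 'absent': P(strain 1) = 0.4·0.4324 / (0.4·0.4324 + 0.7·0.5676) ≈ 0.3033
After 'present': P(strain 1) = 0.6·0.3033 / (0.6·0.3033 + 0.3·0.6967) ≈ 0.4655

0.465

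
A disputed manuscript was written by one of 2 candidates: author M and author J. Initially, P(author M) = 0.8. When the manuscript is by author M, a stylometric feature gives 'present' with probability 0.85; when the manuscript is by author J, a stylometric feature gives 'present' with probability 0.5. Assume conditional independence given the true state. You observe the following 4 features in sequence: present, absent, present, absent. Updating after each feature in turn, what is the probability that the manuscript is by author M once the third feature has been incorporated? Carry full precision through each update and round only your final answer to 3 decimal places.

Apply Bayes' rule sequentially, carrying P(author M) forward.
After 'present': P(author M) = 0.85·0.8000 / (0.85·0.8000 + 0.5·0.2000) ≈ 0.8718
After 'absent': P(author M) = 0.15·0.8718 / (0.15·0.8718 + 0.5·0.1282) ≈ 0.6711
After 'present': P(author M) = 0.85·0.6711 / (0.85·0.6711 + 0.5·0.3289) ≈ 0.7762

0.776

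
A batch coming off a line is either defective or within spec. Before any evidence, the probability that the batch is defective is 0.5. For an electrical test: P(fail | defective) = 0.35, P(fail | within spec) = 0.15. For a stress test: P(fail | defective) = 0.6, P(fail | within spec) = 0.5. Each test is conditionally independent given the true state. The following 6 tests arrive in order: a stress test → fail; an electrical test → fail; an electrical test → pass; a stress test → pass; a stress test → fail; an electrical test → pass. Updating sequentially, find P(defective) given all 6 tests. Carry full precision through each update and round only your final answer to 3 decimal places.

After a stress test='fail': P(defective) = 0.6·0.5000 / (0.6·0.5000 + 0.5·0.5000) ≈ 0.5455
After an electrical test='fail': P(defective) = 0.35·0.5455 / (0.35·0.5455 + 0.15·0.4545) ≈ 0.7368
After an electrical test='pass': P(defective) = 0.65·0.7368 / (0.65·0.7368 + 0.85·0.2632) ≈ 0.6816
After a stress test='pass': P(defective) = 0.4·0.6816 / (0.4·0.6816 + 0.5·0.3184) ≈ 0.6314
After a stress test='fail': P(defective) = 0.6·0.6314 / (0.6·0.6314 + 0.5·0.3686) ≈ 0.6727
After an electrical test='pass': P(defective) = 0.65·0.6727 / (0.65·0.6727 + 0.85·0.3273) ≈ 0.6112

0.611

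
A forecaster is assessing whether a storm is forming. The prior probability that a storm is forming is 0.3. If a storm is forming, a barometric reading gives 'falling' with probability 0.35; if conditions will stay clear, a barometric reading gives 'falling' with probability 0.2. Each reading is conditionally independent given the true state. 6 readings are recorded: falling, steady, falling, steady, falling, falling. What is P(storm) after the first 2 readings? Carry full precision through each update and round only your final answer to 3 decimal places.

0.379

After 'falling': P(storm) = 0.35·0.3000 / (0.35·0.3000 + 0.2·0.7000) ≈ 0.4286
After 'steady': P(storm) = 0.65·0.4286 / (0.65·0.4286 + 0.8·0.5714) ≈ 0.3786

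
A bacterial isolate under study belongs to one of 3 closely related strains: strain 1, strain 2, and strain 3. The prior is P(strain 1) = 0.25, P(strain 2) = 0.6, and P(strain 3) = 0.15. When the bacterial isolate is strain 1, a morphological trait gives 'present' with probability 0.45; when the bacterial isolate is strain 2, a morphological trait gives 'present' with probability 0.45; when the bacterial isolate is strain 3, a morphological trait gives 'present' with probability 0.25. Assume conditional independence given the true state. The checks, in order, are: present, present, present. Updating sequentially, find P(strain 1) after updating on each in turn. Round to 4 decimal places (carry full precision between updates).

0.2855

After 'present': normaliser = 0.45·0.2500 + 0.45·0.6000 + 0.25·0.1500; P(strain 1) ≈ 0.2679, P(strain 2) ≈ 0.6429, P(strain 3) ≈ 0.0893
After 'present': normaliser = 0.45·0.2679 + 0.45·0.6429 + 0.25·0.0893; P(strain 1) ≈ 0.2789, P(strain 2) ≈ 0.6694, P(strain 3) ≈ 0.0517
After 'present': normaliser = 0.45·0.2789 + 0.45·0.6694 + 0.25·0.0517; P(strain 1) ≈ 0.2855, P(strain 2) ≈ 0.6852, P(strain 3) ≈ 0.0294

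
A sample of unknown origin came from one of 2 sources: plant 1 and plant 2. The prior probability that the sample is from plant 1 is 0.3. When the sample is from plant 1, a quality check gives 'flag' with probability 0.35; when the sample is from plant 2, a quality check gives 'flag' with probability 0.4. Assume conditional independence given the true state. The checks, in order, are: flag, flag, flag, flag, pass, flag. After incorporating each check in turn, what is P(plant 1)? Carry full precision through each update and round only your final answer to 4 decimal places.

After 'flag': P(plant 1) = 0.35·0.3000 / (0.35·0.3000 + 0.4·0.7000) ≈ 0.2727
After 'flag': P(plant 1) = 0.35·0.2727 / (0.35·0.2727 + 0.4·0.7273) ≈ 0.2471
After 'flag': P(plant 1) = 0.35·0.2471 / (0.35·0.2471 + 0.4·0.7529) ≈ 0.2231
After 'flag': P(plant 1) = 0.35·0.2231 / (0.35·0.2231 + 0.4·0.7769) ≈ 0.2008
After 'pass': P(plant 1) = 0.65·0.2008 / (0.65·0.2008 + 0.6·0.7992) ≈ 0.2139
After 'flag': P(plant 1) = 0.35·0.2139 / (0.35·0.2139 + 0.4·0.7861) ≈ 0.1923

0.1923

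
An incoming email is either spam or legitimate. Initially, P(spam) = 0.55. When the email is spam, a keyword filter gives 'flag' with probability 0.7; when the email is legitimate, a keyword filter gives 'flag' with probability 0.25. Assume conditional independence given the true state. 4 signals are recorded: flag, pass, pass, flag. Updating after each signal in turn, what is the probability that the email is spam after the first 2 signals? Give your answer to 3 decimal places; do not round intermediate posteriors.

Apply Bayes' rule sequentially, carrying P(spam) forward.
After 'flag': P(spam) = 0.7·0.5500 / (0.7·0.5500 + 0.25·0.4500) ≈ 0.7739
After 'pass': P(spam) = 0.3·0.7739 / (0.3·0.7739 + 0.75·0.2261) ≈ 0.5779

0.578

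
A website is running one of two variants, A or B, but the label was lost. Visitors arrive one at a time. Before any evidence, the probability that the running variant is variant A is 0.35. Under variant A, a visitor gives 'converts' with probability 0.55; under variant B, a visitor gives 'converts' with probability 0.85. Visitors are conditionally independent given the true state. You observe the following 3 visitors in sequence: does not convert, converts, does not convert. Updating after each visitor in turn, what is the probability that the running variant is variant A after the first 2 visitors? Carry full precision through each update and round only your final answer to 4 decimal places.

After 'does not convert': P(A) = 0.45·0.3500 / (0.45·0.3500 + 0.15·0.6500) ≈ 0.6176
After 'converts': P(A) = 0.55·0.6176 / (0.55·0.6176 + 0.85·0.3824) ≈ 0.5111

0.5111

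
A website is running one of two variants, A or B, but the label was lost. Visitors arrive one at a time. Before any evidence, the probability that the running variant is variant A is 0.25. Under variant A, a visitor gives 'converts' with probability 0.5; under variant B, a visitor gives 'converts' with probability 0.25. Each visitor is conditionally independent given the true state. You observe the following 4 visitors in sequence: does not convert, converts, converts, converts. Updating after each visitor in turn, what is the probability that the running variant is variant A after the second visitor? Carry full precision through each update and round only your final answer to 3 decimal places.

0.308

After 'does not convert': P(A) = 0.5·0.2500 / (0.5·0.2500 + 0.75·0.7500) ≈ 0.1818
After 'converts': P(A) = 0.5·0.1818 / (0.5·0.1818 + 0.25·0.8182) ≈ 0.3077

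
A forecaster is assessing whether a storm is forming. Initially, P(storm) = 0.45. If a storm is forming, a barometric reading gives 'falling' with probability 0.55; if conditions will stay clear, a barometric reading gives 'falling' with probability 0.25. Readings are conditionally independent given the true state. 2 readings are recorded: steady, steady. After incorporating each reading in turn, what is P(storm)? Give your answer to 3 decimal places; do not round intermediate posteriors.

After 'steady': P(storm) = 0.45·0.4500 / (0.45·0.4500 + 0.75·0.5500) ≈ 0.3293
After 'steady': P(storm) = 0.45·0.3293 / (0.45·0.3293 + 0.75·0.6707) ≈ 0.2275

0.228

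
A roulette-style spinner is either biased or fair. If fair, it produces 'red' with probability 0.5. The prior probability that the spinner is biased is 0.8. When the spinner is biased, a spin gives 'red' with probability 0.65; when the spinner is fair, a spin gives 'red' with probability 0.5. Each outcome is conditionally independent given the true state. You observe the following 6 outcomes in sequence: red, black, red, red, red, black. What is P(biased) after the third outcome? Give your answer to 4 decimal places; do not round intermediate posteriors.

0.8255

After 'red': P(biased) = 0.65·0.8000 / (0.65·0.8000 + 0.5·0.2000) ≈ 0.8387
After 'black': P(biased) = 0.35·0.8387 / (0.35·0.8387 + 0.5·0.1613) ≈ 0.7845
After 'red': P(biased) = 0.65·0.7845 / (0.65·0.7845 + 0.5·0.2155) ≈ 0.8255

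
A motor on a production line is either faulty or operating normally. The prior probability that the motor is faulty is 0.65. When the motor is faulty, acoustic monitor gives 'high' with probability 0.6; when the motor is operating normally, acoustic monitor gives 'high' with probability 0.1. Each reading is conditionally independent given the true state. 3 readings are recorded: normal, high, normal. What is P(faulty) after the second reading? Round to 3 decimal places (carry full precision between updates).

Each posterior becomes the prior for the next update.
After 'normal': P(faulty) = 0.4·0.6500 / (0.4·0.6500 + 0.9·0.3500) ≈ 0.4522
After 'high': P(faulty) = 0.6·0.4522 / (0.6·0.4522 + 0.1·0.5478) ≈ 0.8320

0.832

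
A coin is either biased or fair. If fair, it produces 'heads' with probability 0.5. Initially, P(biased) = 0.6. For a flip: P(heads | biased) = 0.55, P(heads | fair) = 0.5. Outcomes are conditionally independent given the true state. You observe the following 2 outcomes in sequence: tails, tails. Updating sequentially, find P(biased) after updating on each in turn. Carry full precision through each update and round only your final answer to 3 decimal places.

After 'tails': P(biased) = 0.45·0.6000 / (0.45·0.6000 + 0.5·0.4000) ≈ 0.5745
After 'tails': P(biased) = 0.45·0.5745 / (0.45·0.5745 + 0.5·0.4255) ≈ 0.5485

0.549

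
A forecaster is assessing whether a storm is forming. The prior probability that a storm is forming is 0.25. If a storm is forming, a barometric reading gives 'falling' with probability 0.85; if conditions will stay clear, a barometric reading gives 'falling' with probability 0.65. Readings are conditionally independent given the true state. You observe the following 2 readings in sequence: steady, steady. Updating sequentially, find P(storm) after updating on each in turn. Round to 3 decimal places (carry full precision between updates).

0.058

After 'steady': P(storm) = 0.15·0.2500 / (0.15·0.2500 + 0.35·0.7500) ≈ 0.1250
After 'steady': P(storm) = 0.15·0.1250 / (0.15·0.1250 + 0.35·0.8750) ≈ 0.0577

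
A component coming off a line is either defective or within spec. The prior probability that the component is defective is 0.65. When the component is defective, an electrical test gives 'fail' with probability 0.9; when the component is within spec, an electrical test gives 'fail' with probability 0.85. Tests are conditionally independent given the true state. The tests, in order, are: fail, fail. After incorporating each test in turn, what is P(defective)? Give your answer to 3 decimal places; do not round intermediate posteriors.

Apply Bayes' rule sequentially, carrying P(defective) forward.
After 'fail': P(defective) = 0.9·0.6500 / (0.9·0.6500 + 0.85·0.3500) ≈ 0.6629
After 'fail': P(defective) = 0.9·0.6629 / (0.9·0.6629 + 0.85·0.3371) ≈ 0.6755

0.676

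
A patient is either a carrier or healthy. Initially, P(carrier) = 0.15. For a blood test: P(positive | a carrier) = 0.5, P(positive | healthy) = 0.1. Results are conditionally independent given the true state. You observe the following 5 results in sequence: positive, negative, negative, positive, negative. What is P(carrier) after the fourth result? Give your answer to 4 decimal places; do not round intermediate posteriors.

0.5766

After 'positive': P(carrier) = 0.5·0.1500 / (0.5·0.1500 + 0.1·0.8500) ≈ 0.4688
After 'negative': P(carrier) = 0.5·0.4688 / (0.5·0.4688 + 0.9·0.5312) ≈ 0.3289
After 'negative': P(carrier) = 0.5·0.3289 / (0.5·0.3289 + 0.9·0.6711) ≈ 0.2140
After 'positive': P(carrier) = 0.5·0.2140 / (0.5·0.2140 + 0.1·0.7860) ≈ 0.5766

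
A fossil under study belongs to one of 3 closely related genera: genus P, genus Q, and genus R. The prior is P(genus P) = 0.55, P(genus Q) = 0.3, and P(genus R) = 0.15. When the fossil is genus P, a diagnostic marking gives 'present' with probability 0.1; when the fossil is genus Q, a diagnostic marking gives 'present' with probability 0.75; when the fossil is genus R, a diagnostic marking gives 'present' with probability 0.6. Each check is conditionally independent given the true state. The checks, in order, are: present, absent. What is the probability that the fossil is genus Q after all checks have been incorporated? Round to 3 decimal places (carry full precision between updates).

0.397

After 'present': normaliser = 0.1·0.5500 + 0.75·0.3000 + 0.6·0.1500; P(genus P) ≈ 0.1486, P(genus Q) ≈ 0.6081, P(genus R) ≈ 0.2432
After 'absent': normaliser = 0.9·0.1486 + 0.25·0.6081 + 0.4·0.2432; P(genus P) ≈ 0.3492, P(genus Q) ≈ 0.3968, P(genus R) ≈ 0.2540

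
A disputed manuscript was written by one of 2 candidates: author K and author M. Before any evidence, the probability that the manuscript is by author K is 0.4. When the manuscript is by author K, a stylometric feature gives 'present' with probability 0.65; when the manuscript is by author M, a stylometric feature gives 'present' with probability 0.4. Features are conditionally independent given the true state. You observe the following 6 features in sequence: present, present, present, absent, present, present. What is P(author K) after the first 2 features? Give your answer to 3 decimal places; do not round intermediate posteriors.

After 'present': P(author K) = 0.65·0.4000 / (0.65·0.4000 + 0.4·0.6000) ≈ 0.5200
After 'present': P(author K) = 0.65·0.5200 / (0.65·0.5200 + 0.4·0.4800) ≈ 0.6377

0.638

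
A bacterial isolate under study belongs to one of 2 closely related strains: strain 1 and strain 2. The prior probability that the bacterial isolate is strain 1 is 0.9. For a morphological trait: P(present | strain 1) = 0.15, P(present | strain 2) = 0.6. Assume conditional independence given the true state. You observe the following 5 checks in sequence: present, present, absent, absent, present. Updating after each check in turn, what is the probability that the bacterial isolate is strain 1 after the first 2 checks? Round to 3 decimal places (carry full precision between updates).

0.360

After 'present': P(strain 1) = 0.15·0.9000 / (0.15·0.9000 + 0.6·0.1000) ≈ 0.6923
After 'present': P(strain 1) = 0.15·0.6923 / (0.15·0.6923 + 0.6·0.3077) ≈ 0.3600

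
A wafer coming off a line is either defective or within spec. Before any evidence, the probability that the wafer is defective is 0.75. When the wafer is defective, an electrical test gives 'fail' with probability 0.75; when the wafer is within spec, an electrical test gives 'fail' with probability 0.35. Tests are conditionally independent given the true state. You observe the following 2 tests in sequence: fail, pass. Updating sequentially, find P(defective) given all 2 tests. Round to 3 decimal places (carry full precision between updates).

0.712

After 'fail': P(defective) = 0.75·0.7500 / (0.75·0.7500 + 0.35·0.2500) ≈ 0.8654
After 'pass': P(defective) = 0.25·0.8654 / (0.25·0.8654 + 0.65·0.1346) ≈ 0.7120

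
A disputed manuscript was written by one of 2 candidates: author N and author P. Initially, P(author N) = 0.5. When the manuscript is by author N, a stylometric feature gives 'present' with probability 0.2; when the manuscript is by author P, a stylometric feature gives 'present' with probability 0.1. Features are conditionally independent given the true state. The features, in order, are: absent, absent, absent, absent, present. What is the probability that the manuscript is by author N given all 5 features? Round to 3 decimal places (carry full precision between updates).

0.555

After 'absent': P(author N) = 0.8·0.5000 / (0.8·0.5000 + 0.9·0.5000) ≈ 0.4706
After 'absent': P(author N) = 0.8·0.4706 / (0.8·0.4706 + 0.9·0.5294) ≈ 0.4414
After 'absent': P(author N) = 0.8·0.4414 / (0.8·0.4414 + 0.9·0.5586) ≈ 0.4126
After 'absent': P(author N) = 0.8·0.4126 / (0.8·0.4126 + 0.9·0.5874) ≈ 0.3843
After 'present': P(author N) = 0.2·0.3843 / (0.2·0.3843 + 0.1·0.6157) ≈ 0.5553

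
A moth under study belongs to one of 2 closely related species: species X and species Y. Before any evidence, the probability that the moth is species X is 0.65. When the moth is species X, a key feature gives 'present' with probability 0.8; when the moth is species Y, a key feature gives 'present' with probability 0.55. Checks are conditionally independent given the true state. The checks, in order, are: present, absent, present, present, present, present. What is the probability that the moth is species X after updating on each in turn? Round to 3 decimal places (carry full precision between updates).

0.843

After 'present': P(species X) = 0.8·0.6500 / (0.8·0.6500 + 0.55·0.3500) ≈ 0.7298
After 'absent': P(species X) = 0.2·0.7298 / (0.2·0.7298 + 0.45·0.2702) ≈ 0.5456
After 'present': P(species X) = 0.8·0.5456 / (0.8·0.5456 + 0.55·0.4544) ≈ 0.6359
After 'present': P(species X) = 0.8·0.6359 / (0.8·0.6359 + 0.55·0.3641) ≈ 0.7175
After 'present': P(species X) = 0.8·0.7175 / (0.8·0.7175 + 0.55·0.2825) ≈ 0.7870
After 'present': P(species X) = 0.8·0.7870 / (0.8·0.7870 + 0.55·0.2130) ≈ 0.8431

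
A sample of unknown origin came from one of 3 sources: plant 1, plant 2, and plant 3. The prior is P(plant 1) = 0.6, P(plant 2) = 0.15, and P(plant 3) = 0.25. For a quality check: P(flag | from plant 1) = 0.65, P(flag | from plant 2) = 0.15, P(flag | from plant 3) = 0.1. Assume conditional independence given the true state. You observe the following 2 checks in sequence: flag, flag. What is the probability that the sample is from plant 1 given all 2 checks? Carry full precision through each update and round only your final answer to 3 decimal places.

0.977

After 'flag': normaliser = 0.65·0.6000 + 0.15·0.1500 + 0.1·0.2500; P(plant 1) ≈ 0.8914, P(plant 2) ≈ 0.0514, P(plant 3) ≈ 0.0571
After 'flag': normaliser = 0.65·0.8914 + 0.15·0.0514 + 0.1·0.0571; P(plant 1) ≈ 0.9773, P(plant 2) ≈ 0.0130, P(plant 3) ≈ 0.0096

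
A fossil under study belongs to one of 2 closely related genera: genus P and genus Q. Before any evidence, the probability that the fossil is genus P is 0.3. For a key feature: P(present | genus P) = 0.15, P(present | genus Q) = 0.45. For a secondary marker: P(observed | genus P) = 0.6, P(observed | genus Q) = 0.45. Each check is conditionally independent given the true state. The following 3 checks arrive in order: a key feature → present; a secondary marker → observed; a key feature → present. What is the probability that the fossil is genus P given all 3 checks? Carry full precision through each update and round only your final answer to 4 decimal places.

After a key feature='present': P(genus P) = 0.15·0.3000 / (0.15·0.3000 + 0.45·0.7000) ≈ 0.1250
After a secondary marker='observed': P(genus P) = 0.6·0.1250 / (0.6·0.1250 + 0.45·0.8750) ≈ 0.1600
After a key feature='present': P(genus P) = 0.15·0.1600 / (0.15·0.1600 + 0.45·0.8400) ≈ 0.0597

0.0597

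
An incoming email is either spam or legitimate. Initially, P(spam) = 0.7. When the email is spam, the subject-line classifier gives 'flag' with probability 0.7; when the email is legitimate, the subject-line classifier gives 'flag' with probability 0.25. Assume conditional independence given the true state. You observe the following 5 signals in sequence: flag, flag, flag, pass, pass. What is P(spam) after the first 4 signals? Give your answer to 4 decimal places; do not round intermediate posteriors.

0.9535

After 'flag': P(spam) = 0.7·0.7000 / (0.7·0.7000 + 0.25·0.3000) ≈ 0.8673
After 'flag': P(spam) = 0.7·0.8673 / (0.7·0.8673 + 0.25·0.1327) ≈ 0.9482
After 'flag': P(spam) = 0.7·0.9482 / (0.7·0.9482 + 0.25·0.0518) ≈ 0.9809
After 'pass': P(spam) = 0.3·0.9809 / (0.3·0.9809 + 0.75·0.0191) ≈ 0.9535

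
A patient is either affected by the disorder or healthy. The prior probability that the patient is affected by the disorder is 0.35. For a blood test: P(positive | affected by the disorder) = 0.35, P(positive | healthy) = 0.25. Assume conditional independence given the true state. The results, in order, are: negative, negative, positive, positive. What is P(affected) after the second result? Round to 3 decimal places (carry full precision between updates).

After 'negative': P(affected) = 0.65·0.3500 / (0.65·0.3500 + 0.75·0.6500) ≈ 0.3182
After 'negative': P(affected) = 0.65·0.3182 / (0.65·0.3182 + 0.75·0.6818) ≈ 0.2880

0.288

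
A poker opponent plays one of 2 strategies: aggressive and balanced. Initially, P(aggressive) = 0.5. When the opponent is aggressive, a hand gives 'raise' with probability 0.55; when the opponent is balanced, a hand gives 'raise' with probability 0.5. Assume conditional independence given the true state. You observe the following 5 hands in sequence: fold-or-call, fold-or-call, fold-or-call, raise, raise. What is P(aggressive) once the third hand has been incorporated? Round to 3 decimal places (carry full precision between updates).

Apply Bayes' rule sequentially, carrying P(aggressive) forward.
After 'fold-or-call': P(aggressive) = 0.45·0.5000 / (0.45·0.5000 + 0.5·0.5000) ≈ 0.4737
After 'fold-or-call': P(aggressive) = 0.45·0.4737 / (0.45·0.4737 + 0.5·0.5263) ≈ 0.4475
After 'fold-or-call': P(aggressive) = 0.45·0.4475 / (0.45·0.4475 + 0.5·0.5525) ≈ 0.4216

0.422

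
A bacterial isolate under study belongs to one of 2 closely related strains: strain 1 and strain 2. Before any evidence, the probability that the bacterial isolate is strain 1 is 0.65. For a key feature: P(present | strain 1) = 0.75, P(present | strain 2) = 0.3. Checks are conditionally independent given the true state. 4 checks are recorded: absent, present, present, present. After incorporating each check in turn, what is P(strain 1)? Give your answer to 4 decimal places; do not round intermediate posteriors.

0.9120

After 'absent': P(strain 1) = 0.25·0.6500 / (0.25·0.6500 + 0.7·0.3500) ≈ 0.3988
After 'present': P(strain 1) = 0.75·0.3988 / (0.75·0.3988 + 0.3·0.6012) ≈ 0.6238
After 'present': P(strain 1) = 0.75·0.6238 / (0.75·0.6238 + 0.3·0.3762) ≈ 0.8057
After 'present': P(strain 1) = 0.75·0.8057 / (0.75·0.8057 + 0.3·0.1943) ≈ 0.9120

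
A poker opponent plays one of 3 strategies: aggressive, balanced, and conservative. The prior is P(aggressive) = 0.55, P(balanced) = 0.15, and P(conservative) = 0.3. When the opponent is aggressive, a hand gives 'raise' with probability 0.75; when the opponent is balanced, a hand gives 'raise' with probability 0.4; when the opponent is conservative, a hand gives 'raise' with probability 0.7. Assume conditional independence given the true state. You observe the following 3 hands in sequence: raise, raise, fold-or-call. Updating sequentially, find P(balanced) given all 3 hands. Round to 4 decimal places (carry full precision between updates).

0.1060

After 'raise': normaliser = 0.75·0.5500 + 0.4·0.1500 + 0.7·0.3000; P(aggressive) ≈ 0.6044, P(balanced) ≈ 0.0879, P(conservative) ≈ 0.3077
After 'raise': normaliser = 0.75·0.6044 + 0.4·0.0879 + 0.7·0.3077; P(aggressive) ≈ 0.6440, P(balanced) ≈ 0.0500, P(conservative) ≈ 0.3060
After 'fold-or-call': normaliser = 0.25·0.6440 + 0.6·0.0500 + 0.3·0.3060; P(aggressive) ≈ 0.5694, P(balanced) ≈ 0.1060, P(conservative) ≈ 0.3246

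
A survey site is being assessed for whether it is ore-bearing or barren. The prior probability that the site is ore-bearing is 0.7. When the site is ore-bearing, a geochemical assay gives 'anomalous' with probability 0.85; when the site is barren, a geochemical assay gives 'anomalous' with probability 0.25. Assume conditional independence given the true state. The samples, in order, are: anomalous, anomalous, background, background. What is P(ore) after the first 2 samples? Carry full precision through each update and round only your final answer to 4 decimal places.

After 'anomalous': P(ore) = 0.85·0.7000 / (0.85·0.7000 + 0.25·0.3000) ≈ 0.8881
After 'anomalous': P(ore) = 0.85·0.8881 / (0.85·0.8881 + 0.25·0.1119) ≈ 0.9643

0.9643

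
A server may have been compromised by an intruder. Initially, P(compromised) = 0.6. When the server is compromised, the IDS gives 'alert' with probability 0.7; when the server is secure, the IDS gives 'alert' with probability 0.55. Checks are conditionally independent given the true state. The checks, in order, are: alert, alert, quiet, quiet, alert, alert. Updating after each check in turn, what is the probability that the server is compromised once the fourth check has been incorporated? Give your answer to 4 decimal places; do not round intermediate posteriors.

0.5192

Each posterior becomes the prior for the next update.
After 'alert': P(compromised) = 0.7·0.6000 / (0.7·0.6000 + 0.55·0.4000) ≈ 0.6562
After 'alert': P(compromised) = 0.7·0.6562 / (0.7·0.6562 + 0.55·0.3438) ≈ 0.7084
After 'quiet': P(compromised) = 0.3·0.7084 / (0.3·0.7084 + 0.45·0.2916) ≈ 0.6183
After 'quiet': P(compromised) = 0.3·0.6183 / (0.3·0.6183 + 0.45·0.3817) ≈ 0.5192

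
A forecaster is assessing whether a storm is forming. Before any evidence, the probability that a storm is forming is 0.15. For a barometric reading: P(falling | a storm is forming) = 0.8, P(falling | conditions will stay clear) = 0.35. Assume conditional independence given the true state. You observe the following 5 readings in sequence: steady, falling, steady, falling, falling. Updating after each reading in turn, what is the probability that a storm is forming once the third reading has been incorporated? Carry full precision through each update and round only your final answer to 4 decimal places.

0.0368

After 'steady': P(storm) = 0.2·0.1500 / (0.2·0.1500 + 0.65·0.8500) ≈ 0.0515
After 'falling': P(storm) = 0.8·0.0515 / (0.8·0.0515 + 0.35·0.9485) ≈ 0.1104
After 'steady': P(storm) = 0.2·0.1104 / (0.2·0.1104 + 0.65·0.8896) ≈ 0.0368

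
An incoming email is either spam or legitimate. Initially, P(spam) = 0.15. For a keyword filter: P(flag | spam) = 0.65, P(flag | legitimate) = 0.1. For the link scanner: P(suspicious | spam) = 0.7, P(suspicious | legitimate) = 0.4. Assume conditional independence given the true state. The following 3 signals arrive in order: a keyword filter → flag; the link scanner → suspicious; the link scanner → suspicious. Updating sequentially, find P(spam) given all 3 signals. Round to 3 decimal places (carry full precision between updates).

0.778

Apply Bayes' rule sequentially, carrying P(spam) forward.
After a keyword filter='flag': P(spam) = 0.65·0.1500 / (0.65·0.1500 + 0.1·0.8500) ≈ 0.5342
After the link scanner='suspicious': P(spam) = 0.7·0.5342 / (0.7·0.5342 + 0.4·0.4658) ≈ 0.6675
After the link scanner='suspicious': P(spam) = 0.7·0.6675 / (0.7·0.6675 + 0.4·0.3325) ≈ 0.7784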